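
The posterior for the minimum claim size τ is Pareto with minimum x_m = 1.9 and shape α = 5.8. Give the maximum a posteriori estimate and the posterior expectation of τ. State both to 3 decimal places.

maximum a posteriori estimate = 1.900, posterior expectation = 2.296

The Pareto density is strictly decreasing on [x_m, ∞), so the mode is x_m = 1.900.
Mean = α·x_m/(α−1) = 5.8·1.9/4.8 = 2.296.
The posterior is right-skewed, so the mean exceeds the mode.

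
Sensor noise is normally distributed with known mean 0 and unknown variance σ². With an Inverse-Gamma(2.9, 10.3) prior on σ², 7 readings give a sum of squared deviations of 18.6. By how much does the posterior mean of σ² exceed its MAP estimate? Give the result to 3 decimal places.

Posterior: Inverse-Gamma(shape = 2.9+7/2 = 6.4, scale = 10.3+18.6/2 = 19.6).
Mode = β/(α+1) = 19.6/7.4 = 2.649.
Mean = β/(α−1) = 19.6/5.4 = 3.630.
Difference = 3.630 − 2.649 = 0.981.
The mean is pulled above the mode by the posterior's right skew.

0.981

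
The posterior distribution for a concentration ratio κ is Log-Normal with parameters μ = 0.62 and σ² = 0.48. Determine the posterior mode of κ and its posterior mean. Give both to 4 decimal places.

Mode = exp(μ − σ²) = exp(0.14) = 1.1503.
Mean = exp(μ + σ²/2) = exp(0.860) = 2.3632.

posterior mode = 1.1503, posterior mean = 2.3632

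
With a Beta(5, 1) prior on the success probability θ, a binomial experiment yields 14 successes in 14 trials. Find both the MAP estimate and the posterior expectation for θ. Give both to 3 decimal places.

Posterior: Beta(5+14, 1+0) = Beta(19, 1).
Since β = 1 ≤ 1 and α > 1, the Beta density is monotone increasing on [0,1]; the mode is at 1.
Mean = 19/(19+1) = 0.950.

θ_MAP = 1.000, E[θ|data] = 0.950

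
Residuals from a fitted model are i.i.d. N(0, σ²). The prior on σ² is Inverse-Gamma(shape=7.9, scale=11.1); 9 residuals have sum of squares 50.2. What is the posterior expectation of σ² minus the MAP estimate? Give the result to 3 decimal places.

0.474

Posterior: Inverse-Gamma(shape = 7.9+9/2 = 12.4, scale = 11.1+50.2/2 = 36.2).
Mode = β/(α+1) = 36.2/13.4 = 2.701.
Mean = β/(α−1) = 36.2/11.4 = 3.175.
Difference = 3.175 − 2.701 = 0.474.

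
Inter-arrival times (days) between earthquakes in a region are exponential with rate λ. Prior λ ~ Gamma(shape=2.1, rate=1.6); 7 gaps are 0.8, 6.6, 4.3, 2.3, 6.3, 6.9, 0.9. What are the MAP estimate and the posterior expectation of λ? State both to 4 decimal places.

MAP: 0.2727. Posterior mean: 0.3064.

Σ times = 28.1. Posterior: Gamma(shape = 2.1+7 = 9.1, rate = 1.6+28.1 = 29.7).
Mode = (α−1)/β = 8.1/29.7 = 0.2727.
Mean = α/β = 9.1/29.7 = 0.3064.
The posterior is right-skewed, so the mean exceeds the mode.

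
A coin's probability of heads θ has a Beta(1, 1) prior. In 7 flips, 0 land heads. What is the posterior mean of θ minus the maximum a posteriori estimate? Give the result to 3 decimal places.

0.111

Posterior: Beta(1+0, 1+7) = Beta(1, 8).
Since α = 1 ≤ 1 and β > 1, the Beta density is monotone decreasing on [0,1]; the mode is at 0.
Mean = 1/(1+8) = 0.111.
Difference = 0.111 − 0.000 = 0.111.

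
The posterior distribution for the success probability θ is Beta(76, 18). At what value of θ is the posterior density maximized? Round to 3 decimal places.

0.815

Mode = (76−1)/(76+18−2) = 75/92 = 0.815.
Mean = 76/(76+18) = 76/94 = 0.809.
This is the posterior mode — the MAP estimate.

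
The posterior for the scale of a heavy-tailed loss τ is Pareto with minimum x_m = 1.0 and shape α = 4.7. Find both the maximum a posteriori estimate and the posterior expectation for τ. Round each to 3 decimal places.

The Pareto density is strictly decreasing on [x_m, ∞), so the mode is x_m = 1.000.
Mean = α·x_m/(α−1) = 4.7·1.0/3.7 = 1.270.
The posterior is right-skewed, so the mean exceeds the mode.

MAP = 1.000; posterior mean = 1.270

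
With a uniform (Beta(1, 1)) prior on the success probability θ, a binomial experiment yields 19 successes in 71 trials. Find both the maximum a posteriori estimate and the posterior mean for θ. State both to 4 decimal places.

Posterior: Beta(1+19, 1+52) = Beta(20, 53).
Mode = (20−1)/(20+53−2) = 19/71 = 0.2676.
Mean = 20/(20+53) = 20/73 = 0.2740.

MAP: 0.2676. Posterior mean: 0.2740.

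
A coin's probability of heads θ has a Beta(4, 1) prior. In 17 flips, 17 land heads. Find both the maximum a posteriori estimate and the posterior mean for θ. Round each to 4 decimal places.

Posterior: Beta(4+17, 1+0) = Beta(21, 1).
Since β = 1 ≤ 1 and α > 1, the Beta density is monotone increasing on [0,1]; the mode is at 1.
Mean = 21/(21+1) = 0.9545.

maximum a posteriori estimate = 1.0000, posterior mean = 0.9545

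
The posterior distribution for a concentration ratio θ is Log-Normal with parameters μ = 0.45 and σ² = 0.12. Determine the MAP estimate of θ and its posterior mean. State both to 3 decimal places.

MAP estimate = 1.391, posterior mean = 1.665

Mode = exp(μ − σ²) = exp(0.33) = 1.391.
Mean = exp(μ + σ²/2) = exp(0.510) = 1.665.
Right-skewed posterior ⇒ mode < mean.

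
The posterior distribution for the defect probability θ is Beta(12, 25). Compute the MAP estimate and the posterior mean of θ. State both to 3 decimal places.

MAP estimate = 0.314, posterior mean = 0.324

Mode = (12−1)/(12+25−2) = 11/35 = 0.314.
Mean = 12/(12+25) = 12/37 = 0.324.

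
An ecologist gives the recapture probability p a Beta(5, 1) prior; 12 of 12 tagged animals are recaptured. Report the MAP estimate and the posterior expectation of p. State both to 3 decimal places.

Posterior: Beta(5+12, 1+0) = Beta(17, 1).
Since β = 1 ≤ 1 and α > 1, the Beta density is monotone increasing on [0,1]; the mode is at 1.
Mean = 17/(17+1) = 0.944.
Mode > mean: the posterior has a left tail.

MAP = 1.000; posterior mean = 0.944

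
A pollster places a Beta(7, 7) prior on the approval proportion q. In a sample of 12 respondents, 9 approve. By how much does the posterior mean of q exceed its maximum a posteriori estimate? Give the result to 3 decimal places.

Posterior: Beta(7+9, 7+3) = Beta(16, 10).
Mode = (16−1)/(16+10−2) = 15/24 = 0.625.
Mean = 16/(16+10) = 16/26 = 0.615.
Difference = 0.615 − 0.625 = -0.010.
Left-skewed posterior ⇒ mean < mode.

-0.010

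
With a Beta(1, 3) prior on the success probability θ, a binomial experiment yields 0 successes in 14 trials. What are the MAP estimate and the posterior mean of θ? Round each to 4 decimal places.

MAP = 0.0000; posterior mean = 0.0556

Posterior: Beta(1+0, 3+14) = Beta(1, 17).
Since α = 1 ≤ 1 and β > 1, the Beta density is monotone decreasing on [0,1]; the mode is at 0.
Mean = 1/(1+17) = 0.0556.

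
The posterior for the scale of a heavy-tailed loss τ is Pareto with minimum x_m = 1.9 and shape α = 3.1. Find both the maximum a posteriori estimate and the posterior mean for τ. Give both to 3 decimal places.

maximum a posteriori estimate = 1.900, posterior mean = 2.805

The Pareto density is strictly decreasing on [x_m, ∞), so the mode is x_m = 1.900.
Mean = α·x_m/(α−1) = 3.1·1.9/2.1 = 2.805.
Right-skewed posterior ⇒ mode < mean.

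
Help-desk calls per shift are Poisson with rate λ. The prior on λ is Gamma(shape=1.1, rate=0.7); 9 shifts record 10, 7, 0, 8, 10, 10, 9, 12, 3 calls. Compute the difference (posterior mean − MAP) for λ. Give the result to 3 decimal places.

Σ counts = 69. Posterior: Gamma(shape = 1.1+69 = 70.1, rate = 0.7+9 = 9.7).
Mode = (α−1)/β = 69.1/9.7 = 7.124.
Mean = α/β = 70.1/9.7 = 7.227.
Difference = 7.227 − 7.124 = 0.103.

0.103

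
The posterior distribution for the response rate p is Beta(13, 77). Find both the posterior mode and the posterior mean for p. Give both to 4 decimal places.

Mode = (13−1)/(13+77−2) = 12/88 = 0.1364.
Mean = 13/(13+77) = 13/90 = 0.1444.
Right-skewed posterior ⇒ mode < mean.

MAP = 0.1364, posterior mean = 0.1444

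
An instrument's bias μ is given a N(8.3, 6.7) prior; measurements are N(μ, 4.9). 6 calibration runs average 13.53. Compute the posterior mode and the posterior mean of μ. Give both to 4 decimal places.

Posterior for μ is Normal. Precision-weighted mean: (1/6.7·8.3 + 6/4.9·13.53) / (1/6.7 + 6/4.9) = 12.9618.
A Normal posterior is symmetric, so mode = mean.

MAP = 12.9618; posterior mean = 12.9618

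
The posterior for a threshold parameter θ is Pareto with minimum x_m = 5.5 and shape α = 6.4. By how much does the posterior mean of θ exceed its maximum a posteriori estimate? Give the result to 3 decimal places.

The Pareto density is strictly decreasing on [x_m, ∞), so the mode is x_m = 5.500.
Mean = α·x_m/(α−1) = 6.4·5.5/5.4 = 6.519.
Difference = 6.519 − 5.500 = 1.019.

1.019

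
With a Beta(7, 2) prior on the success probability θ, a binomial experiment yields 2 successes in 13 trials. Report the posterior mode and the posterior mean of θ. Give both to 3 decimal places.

MAP: 0.400. Posterior mean: 0.409.

Posterior: Beta(7+2, 2+11) = Beta(9, 13).
Mode = (9−1)/(9+13−2) = 8/20 = 0.400.
Mean = 9/(9+13) = 9/22 = 0.409.
The mean is pulled above the mode by the posterior's right skew.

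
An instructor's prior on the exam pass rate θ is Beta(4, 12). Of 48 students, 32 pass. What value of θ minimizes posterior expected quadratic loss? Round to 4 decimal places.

Posterior: Beta(4+32, 12+16) = Beta(36, 28).
Mode = (36−1)/(36+28−2) = 35/62 = 0.5645.
Mean = 36/(36+28) = 36/64 = 0.5625.
Quadratic loss ⇒ the optimal estimator is the posterior mean.

0.5625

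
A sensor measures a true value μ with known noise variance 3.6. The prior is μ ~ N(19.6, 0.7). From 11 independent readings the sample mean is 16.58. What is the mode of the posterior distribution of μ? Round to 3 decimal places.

17.542

Posterior for μ is Normal. Precision-weighted mean: (1/0.7·19.6 + 11/3.6·16.58) / (1/0.7 + 11/3.6) = 17.542.
A Normal posterior is symmetric, so mode = mean.
This is the posterior mode — the MAP estimate.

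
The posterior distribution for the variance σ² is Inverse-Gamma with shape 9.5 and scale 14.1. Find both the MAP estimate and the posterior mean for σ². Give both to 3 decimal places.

MAP estimate = 1.343, posterior mean = 1.659

Mode = β/(α+1) = 14.1/10.5 = 1.343.
Mean = β/(α−1) = 14.1/8.5 = 1.659.
Right-skewed posterior ⇒ mode < mean.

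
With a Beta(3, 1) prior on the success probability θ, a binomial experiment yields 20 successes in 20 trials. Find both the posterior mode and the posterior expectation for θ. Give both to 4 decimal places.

Posterior: Beta(3+20, 1+0) = Beta(23, 1).
Since β = 1 ≤ 1 and α > 1, the Beta density is monotone increasing on [0,1]; the mode is at 1.
Mean = 23/(23+1) = 0.9583.

MAP = 1.0000; posterior mean = 0.9583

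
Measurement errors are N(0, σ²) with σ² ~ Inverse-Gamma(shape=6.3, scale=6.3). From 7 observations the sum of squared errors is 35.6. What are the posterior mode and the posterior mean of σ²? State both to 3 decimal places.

σ²_MAP = 2.231, E[σ²|data] = 2.739

Posterior: Inverse-Gamma(shape = 6.3+7/2 = 9.8, scale = 6.3+35.6/2 = 24.1).
Mode = β/(α+1) = 24.1/10.8 = 2.231.
Mean = β/(α−1) = 24.1/8.8 = 2.739.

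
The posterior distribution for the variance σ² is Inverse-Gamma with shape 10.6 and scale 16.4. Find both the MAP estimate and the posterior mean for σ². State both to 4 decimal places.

Mode = β/(α+1) = 16.4/11.6 = 1.4138.
Mean = β/(α−1) = 16.4/9.6 = 1.7083.
Mean > mode: the posterior has a right tail.

σ²_MAP = 1.4138, E[σ²|data] = 1.7083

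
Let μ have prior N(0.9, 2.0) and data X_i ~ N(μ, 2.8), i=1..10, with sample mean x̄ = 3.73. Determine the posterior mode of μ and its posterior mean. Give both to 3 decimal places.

Posterior for μ is Normal. Precision-weighted mean: (1/2.0·0.9 + 10/2.8·3.73) / (1/2.0 + 10/2.8) = 3.382.
A Normal posterior is symmetric, so mode = mean.

μ_MAP = 3.382, E[μ|data] = 3.382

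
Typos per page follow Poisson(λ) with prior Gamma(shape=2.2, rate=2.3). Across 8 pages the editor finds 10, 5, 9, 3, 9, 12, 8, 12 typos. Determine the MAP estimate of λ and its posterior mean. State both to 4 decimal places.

Σ counts = 68. Posterior: Gamma(shape = 2.2+68 = 70.2, rate = 2.3+8 = 10.3).
Mode = (α−1)/β = 69.2/10.3 = 6.7184.
Mean = α/β = 70.2/10.3 = 6.8155.

MAP = 6.7184, posterior mean = 6.8155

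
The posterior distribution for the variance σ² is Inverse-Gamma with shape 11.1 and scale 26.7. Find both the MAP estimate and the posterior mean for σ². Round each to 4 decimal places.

σ²_MAP = 2.2066, E[σ²|data] = 2.6436

Mode = β/(α+1) = 26.7/12.1 = 2.2066.
Mean = β/(α−1) = 26.7/10.1 = 2.6436.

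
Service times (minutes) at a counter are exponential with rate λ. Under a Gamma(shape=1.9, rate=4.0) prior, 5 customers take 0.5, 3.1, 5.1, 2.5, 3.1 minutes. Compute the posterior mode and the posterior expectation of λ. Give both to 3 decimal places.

MAP = 0.322; posterior mean = 0.377

Σ times = 14.3. Posterior: Gamma(shape = 1.9+5 = 6.9, rate = 4.0+14.3 = 18.3).
Mode = (α−1)/β = 5.9/18.3 = 0.322.
Mean = α/β = 6.9/18.3 = 0.377.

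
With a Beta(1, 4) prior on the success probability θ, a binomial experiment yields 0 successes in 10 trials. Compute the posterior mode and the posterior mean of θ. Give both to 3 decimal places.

MAP = 0.000; posterior mean = 0.067

Posterior: Beta(1+0, 4+10) = Beta(1, 14).
Since α = 1 ≤ 1 and β > 1, the Beta density is monotone decreasing on [0,1]; the mode is at 0.
Mean = 1/(1+14) = 0.067.
The mean is pulled above the mode by the posterior's right skew.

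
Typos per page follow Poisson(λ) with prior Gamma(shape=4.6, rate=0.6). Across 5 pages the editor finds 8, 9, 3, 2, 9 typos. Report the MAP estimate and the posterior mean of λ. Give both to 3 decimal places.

MAP = 6.179, posterior mean = 6.357

Σ counts = 31. Posterior: Gamma(shape = 4.6+31 = 35.6, rate = 0.6+5 = 5.6).
Mode = (α−1)/β = 34.6/5.6 = 6.179.
Mean = α/β = 35.6/5.6 = 6.357.
The posterior is right-skewed, so the mean exceeds the mode.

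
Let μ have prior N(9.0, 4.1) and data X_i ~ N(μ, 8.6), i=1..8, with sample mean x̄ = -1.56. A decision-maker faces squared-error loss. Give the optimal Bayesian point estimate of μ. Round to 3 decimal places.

0.634

Posterior for μ is Normal. Precision-weighted mean: (1/4.1·9.0 + 8/8.6·-1.56) / (1/4.1 + 8/8.6) = 0.634.
A Normal posterior is symmetric, so mode = mean.
Squared-error loss ⇒ the optimal estimator is the posterior mean.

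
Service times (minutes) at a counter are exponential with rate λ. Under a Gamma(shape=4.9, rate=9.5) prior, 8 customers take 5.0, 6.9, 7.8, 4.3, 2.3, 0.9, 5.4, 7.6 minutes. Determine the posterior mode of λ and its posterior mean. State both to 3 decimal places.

Σ times = 40.2. Posterior: Gamma(shape = 4.9+8 = 12.9, rate = 9.5+40.2 = 49.7).
Mode = (α−1)/β = 11.9/49.7 = 0.239.
Mean = α/β = 12.9/49.7 = 0.260.

MAP = 0.239; posterior mean = 0.260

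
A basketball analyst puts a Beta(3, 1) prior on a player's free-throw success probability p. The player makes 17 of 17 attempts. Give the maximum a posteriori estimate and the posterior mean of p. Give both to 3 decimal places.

maximum a posteriori estimate = 1.000, posterior mean = 0.952

Posterior: Beta(3+17, 1+0) = Beta(20, 1).
Since β = 1 ≤ 1 and α > 1, the Beta density is monotone increasing on [0,1]; the mode is at 1.
Mean = 20/(20+1) = 0.952.
The mean is pulled below the mode by the posterior's left skew.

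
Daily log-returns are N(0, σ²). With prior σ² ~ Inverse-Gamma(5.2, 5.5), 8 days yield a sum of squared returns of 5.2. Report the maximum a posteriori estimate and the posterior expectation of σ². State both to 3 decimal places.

MAP = 0.794; posterior mean = 0.988

Posterior: Inverse-Gamma(shape = 5.2+8/2 = 9.2, scale = 5.5+5.2/2 = 8.1).
Mode = β/(α+1) = 8.1/10.2 = 0.794.
Mean = β/(α−1) = 8.1/8.2 = 0.988.
The posterior is right-skewed, so the mean exceeds the mode.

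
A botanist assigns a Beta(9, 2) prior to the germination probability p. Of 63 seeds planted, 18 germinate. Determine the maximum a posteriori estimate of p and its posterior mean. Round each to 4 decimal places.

MAP = 0.3611; posterior mean = 0.3649

Posterior: Beta(9+18, 2+45) = Beta(27, 47).
Mode = (27−1)/(27+47−2) = 26/72 = 0.3611.
Mean = 27/(27+47) = 27/74 = 0.3649.
The mean is pulled above the mode by the posterior's right skew.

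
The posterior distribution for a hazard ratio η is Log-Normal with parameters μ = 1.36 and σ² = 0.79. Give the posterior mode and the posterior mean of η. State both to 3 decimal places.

Mode = exp(μ − σ²) = exp(0.57) = 1.768.
Mean = exp(μ + σ²/2) = exp(1.755) = 5.783.

MAP = 1.768; posterior mean = 5.783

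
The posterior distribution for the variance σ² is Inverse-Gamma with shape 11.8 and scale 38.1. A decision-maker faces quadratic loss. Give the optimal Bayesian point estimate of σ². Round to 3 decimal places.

Mode = β/(α+1) = 38.1/12.8 = 2.977.
Mean = β/(α−1) = 38.1/10.8 = 3.528.
Quadratic loss ⇒ the optimal estimator is the posterior mean.

3.528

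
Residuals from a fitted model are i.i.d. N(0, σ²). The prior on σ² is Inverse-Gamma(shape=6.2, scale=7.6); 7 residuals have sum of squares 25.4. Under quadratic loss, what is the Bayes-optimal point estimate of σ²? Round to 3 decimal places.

Posterior: Inverse-Gamma(shape = 6.2+7/2 = 9.7, scale = 7.6+25.4/2 = 20.3).
Mode = β/(α+1) = 20.3/10.7 = 1.897.
Mean = β/(α−1) = 20.3/8.7 = 2.333.
Quadratic loss ⇒ the optimal estimator is the posterior mean.

2.333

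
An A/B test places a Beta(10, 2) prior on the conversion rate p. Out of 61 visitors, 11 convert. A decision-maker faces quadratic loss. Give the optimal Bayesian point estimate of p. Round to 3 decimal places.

0.288

Posterior: Beta(10+11, 2+50) = Beta(21, 52).
Mode = (21−1)/(21+52−2) = 20/71 = 0.282.
Mean = 21/(21+52) = 21/73 = 0.288.
Quadratic loss ⇒ the optimal estimator is the posterior mean.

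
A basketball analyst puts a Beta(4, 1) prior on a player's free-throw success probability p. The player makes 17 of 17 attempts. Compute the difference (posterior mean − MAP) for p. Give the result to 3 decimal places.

Posterior: Beta(4+17, 1+0) = Beta(21, 1).
Since β = 1 ≤ 1 and α > 1, the Beta density is monotone increasing on [0,1]; the mode is at 1.
Mean = 21/(21+1) = 0.955.
Difference = 0.955 − 1.000 = -0.045.

-0.045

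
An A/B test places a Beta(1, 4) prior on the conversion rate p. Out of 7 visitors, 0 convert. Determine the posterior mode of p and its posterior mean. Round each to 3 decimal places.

Posterior: Beta(1+0, 4+7) = Beta(1, 11).
Since α = 1 ≤ 1 and β > 1, the Beta density is monotone decreasing on [0,1]; the mode is at 0.
Mean = 1/(1+11) = 0.083.

p_MAP = 0.000, E[p|data] = 0.083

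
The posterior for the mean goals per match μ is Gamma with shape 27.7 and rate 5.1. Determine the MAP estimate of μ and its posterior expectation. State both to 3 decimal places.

MAP: 5.235. Posterior mean: 5.431.

Mode = (α−1)/β = 26.7/5.1 = 5.235.
Mean = α/β = 27.7/5.1 = 5.431.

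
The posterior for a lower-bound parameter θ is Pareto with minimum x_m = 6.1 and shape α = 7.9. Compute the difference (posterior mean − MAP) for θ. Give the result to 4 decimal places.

0.8841

The Pareto density is strictly decreasing on [x_m, ∞), so the mode is x_m = 6.1000.
Mean = α·x_m/(α−1) = 7.9·6.1/6.9 = 6.9841.
Difference = 6.9841 − 6.1000 = 0.8841.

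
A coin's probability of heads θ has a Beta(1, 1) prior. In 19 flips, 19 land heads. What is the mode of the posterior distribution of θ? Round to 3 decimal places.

1.000

Posterior: Beta(1+19, 1+0) = Beta(20, 1).
Since β = 1 ≤ 1 and α > 1, the Beta density is monotone increasing on [0,1]; the mode is at 1.
Mean = 20/(20+1) = 0.952.
This is the posterior mode — the MAP estimate.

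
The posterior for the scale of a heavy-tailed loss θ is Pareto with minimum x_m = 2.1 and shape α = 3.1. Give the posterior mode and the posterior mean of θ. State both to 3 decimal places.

posterior mode = 2.100, posterior mean = 3.100

The Pareto density is strictly decreasing on [x_m, ∞), so the mode is x_m = 2.100.
Mean = α·x_m/(α−1) = 3.1·2.1/2.1 = 3.100.
The mean is pulled above the mode by the posterior's right skew.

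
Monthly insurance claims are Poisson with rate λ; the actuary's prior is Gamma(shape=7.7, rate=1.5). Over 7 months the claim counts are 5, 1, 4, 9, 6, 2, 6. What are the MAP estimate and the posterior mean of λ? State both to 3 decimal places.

Σ counts = 33. Posterior: Gamma(shape = 7.7+33 = 40.7, rate = 1.5+7 = 8.5).
Mode = (α−1)/β = 39.7/8.5 = 4.671.
Mean = α/β = 40.7/8.5 = 4.788.
Mean > mode: the posterior has a right tail.

λ_MAP = 4.671, E[λ|data] = 4.788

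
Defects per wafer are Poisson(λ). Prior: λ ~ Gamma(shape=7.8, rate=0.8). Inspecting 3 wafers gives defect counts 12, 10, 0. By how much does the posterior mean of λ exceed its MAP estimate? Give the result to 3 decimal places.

0.263

Σ counts = 22. Posterior: Gamma(shape = 7.8+22 = 29.8, rate = 0.8+3 = 3.8).
Mode = (α−1)/β = 28.8/3.8 = 7.579.
Mean = α/β = 29.8/3.8 = 7.842.
Difference = 7.842 − 7.579 = 0.263.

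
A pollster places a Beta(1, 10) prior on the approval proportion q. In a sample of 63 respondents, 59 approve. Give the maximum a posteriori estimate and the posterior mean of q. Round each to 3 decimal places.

Posterior: Beta(1+59, 10+4) = Beta(60, 14).
Mode = (60−1)/(60+14−2) = 59/72 = 0.819.
Mean = 60/(60+14) = 60/74 = 0.811.
Mode > mean: the posterior has a left tail.

MAP = 0.819, posterior mean = 0.811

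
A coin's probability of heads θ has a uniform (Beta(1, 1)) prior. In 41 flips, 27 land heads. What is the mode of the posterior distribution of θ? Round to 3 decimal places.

Posterior: Beta(1+27, 1+14) = Beta(28, 15).
Mode = (28−1)/(28+15−2) = 27/41 = 0.659.
With a flat prior the MAP equals the MLE, 27/41.
Mean = 28/(28+15) = 28/43 = 0.651.
This is the posterior mode — the MAP estimate.

0.659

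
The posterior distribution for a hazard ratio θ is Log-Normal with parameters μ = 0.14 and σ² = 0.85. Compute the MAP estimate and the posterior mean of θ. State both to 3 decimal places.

Mode = exp(μ − σ²) = exp(-0.71) = 0.492.
Mean = exp(μ + σ²/2) = exp(0.565) = 1.759.

MAP = 0.492, posterior mean = 1.759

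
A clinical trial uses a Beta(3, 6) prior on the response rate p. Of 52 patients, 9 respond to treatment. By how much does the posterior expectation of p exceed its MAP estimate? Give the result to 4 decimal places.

0.0103

Posterior: Beta(3+9, 6+43) = Beta(12, 49).
Mode = (12−1)/(12+49−2) = 11/59 = 0.1864.
Mean = 12/(12+49) = 12/61 = 0.1967.
Difference = 0.1967 − 0.1864 = 0.0103.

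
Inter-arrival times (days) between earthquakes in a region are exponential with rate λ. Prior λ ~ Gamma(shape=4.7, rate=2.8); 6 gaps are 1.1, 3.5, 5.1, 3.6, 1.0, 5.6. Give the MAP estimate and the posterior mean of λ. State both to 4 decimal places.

Σ times = 19.9. Posterior: Gamma(shape = 4.7+6 = 10.7, rate = 2.8+19.9 = 22.7).
Mode = (α−1)/β = 9.7/22.7 = 0.4273.
Mean = α/β = 10.7/22.7 = 0.4714.

MAP = 0.4273, posterior mean = 0.4714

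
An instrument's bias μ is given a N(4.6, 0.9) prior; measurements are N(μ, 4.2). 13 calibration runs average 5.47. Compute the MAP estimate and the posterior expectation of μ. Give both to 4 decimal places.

Posterior for μ is Normal. Precision-weighted mean: (1/0.9·4.6 + 13/4.2·5.47) / (1/0.9 + 13/4.2) = 5.2402.
A Normal posterior is symmetric, so mode = mean.

MAP estimate = 5.2402, posterior expectation = 5.2402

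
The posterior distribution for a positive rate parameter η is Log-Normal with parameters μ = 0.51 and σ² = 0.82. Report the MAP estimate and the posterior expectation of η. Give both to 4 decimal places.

Mode = exp(μ − σ²) = exp(-0.31) = 0.7334.
Mean = exp(μ + σ²/2) = exp(0.920) = 2.5093.
Right-skewed posterior ⇒ mode < mean.

MAP estimate = 0.7334, posterior expectation = 2.5093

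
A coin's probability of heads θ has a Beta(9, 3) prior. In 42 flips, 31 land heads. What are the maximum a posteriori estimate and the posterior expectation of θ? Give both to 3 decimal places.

Posterior: Beta(9+31, 3+11) = Beta(40, 14).
Mode = (40−1)/(40+14−2) = 39/52 = 0.750.
Mean = 40/(40+14) = 40/54 = 0.741.

θ_MAP = 0.750, E[θ|data] = 0.741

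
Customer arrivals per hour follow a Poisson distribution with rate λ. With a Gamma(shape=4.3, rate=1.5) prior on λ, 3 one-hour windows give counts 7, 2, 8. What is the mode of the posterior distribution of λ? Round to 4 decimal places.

4.5111

Σ counts = 17. Posterior: Gamma(shape = 4.3+17 = 21.3, rate = 1.5+3 = 4.5).
Mode = (α−1)/β = 20.3/4.5 = 4.5111.
Mean = α/β = 21.3/4.5 = 4.7333.
This is the posterior mode — the MAP estimate.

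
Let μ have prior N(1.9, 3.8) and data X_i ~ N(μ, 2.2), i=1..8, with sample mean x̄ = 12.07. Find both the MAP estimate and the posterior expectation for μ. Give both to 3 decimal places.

MAP: 11.384. Posterior mean: 11.384.

Posterior for μ is Normal. Precision-weighted mean: (1/3.8·1.9 + 8/2.2·12.07) / (1/3.8 + 8/2.2) = 11.384.
A Normal posterior is symmetric, so mode = mean.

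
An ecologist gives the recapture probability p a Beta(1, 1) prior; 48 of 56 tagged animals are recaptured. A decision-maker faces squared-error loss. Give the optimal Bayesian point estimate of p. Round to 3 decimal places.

0.845

Posterior: Beta(1+48, 1+8) = Beta(49, 9).
Mode = (49−1)/(49+9−2) = 48/56 = 0.857.
With a flat prior the MAP equals the MLE, 48/56.
Mean = 49/(49+9) = 49/58 = 0.845.
Squared-error loss ⇒ the optimal estimator is the posterior mean.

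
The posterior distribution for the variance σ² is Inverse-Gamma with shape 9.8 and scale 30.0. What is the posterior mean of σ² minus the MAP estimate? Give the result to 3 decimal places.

0.631

Mode = β/(α+1) = 30.0/10.8 = 2.778.
Mean = β/(α−1) = 30.0/8.8 = 3.409.
Difference = 3.409 − 2.778 = 0.631.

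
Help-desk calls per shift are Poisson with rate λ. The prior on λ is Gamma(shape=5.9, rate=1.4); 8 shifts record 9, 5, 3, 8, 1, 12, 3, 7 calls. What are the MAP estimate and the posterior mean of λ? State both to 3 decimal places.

Σ counts = 48. Posterior: Gamma(shape = 5.9+48 = 53.9, rate = 1.4+8 = 9.4).
Mode = (α−1)/β = 52.9/9.4 = 5.628.
Mean = α/β = 53.9/9.4 = 5.734.

MAP: 5.628. Posterior mean: 5.734.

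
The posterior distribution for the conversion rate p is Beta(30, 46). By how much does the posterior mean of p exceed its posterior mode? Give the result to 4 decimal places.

0.0028

Mode = (30−1)/(30+46−2) = 29/74 = 0.3919.
Mean = 30/(30+46) = 30/76 = 0.3947.
Difference = 0.3947 − 0.3919 = 0.0028.
Mean > mode: the posterior has a right tail.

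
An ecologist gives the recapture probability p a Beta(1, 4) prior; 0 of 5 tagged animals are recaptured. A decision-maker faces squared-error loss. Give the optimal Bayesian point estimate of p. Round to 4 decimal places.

0.1000

Posterior: Beta(1+0, 4+5) = Beta(1, 9).
Since α = 1 ≤ 1 and β > 1, the Beta density is monotone decreasing on [0,1]; the mode is at 0.
Mean = 1/(1+9) = 0.1000.
Squared-error loss ⇒ the optimal estimator is the posterior mean.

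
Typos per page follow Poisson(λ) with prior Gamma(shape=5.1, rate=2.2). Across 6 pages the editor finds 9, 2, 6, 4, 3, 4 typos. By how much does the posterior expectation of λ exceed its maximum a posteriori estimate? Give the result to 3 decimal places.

0.122

Σ counts = 28. Posterior: Gamma(shape = 5.1+28 = 33.1, rate = 2.2+6 = 8.2).
Mode = (α−1)/β = 32.1/8.2 = 3.915.
Mean = α/β = 33.1/8.2 = 4.037.
Difference = 4.037 − 3.915 = 0.122.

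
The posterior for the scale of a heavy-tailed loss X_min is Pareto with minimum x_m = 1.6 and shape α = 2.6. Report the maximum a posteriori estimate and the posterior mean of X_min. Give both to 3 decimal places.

X_min_MAP = 1.600, E[X_min|data] = 2.600

The Pareto density is strictly decreasing on [x_m, ∞), so the mode is x_m = 1.600.
Mean = α·x_m/(α−1) = 2.6·1.6/1.6 = 2.600.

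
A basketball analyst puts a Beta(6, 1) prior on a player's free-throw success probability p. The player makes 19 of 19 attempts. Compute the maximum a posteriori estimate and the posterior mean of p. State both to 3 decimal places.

MAP = 1.000, posterior mean = 0.962

Posterior: Beta(6+19, 1+0) = Beta(25, 1).
Since β = 1 ≤ 1 and α > 1, the Beta density is monotone increasing on [0,1]; the mode is at 1.
Mean = 25/(25+1) = 0.962.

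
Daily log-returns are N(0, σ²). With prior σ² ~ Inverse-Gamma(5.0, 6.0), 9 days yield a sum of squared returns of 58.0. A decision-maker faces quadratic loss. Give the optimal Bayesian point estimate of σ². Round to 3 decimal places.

Posterior: Inverse-Gamma(shape = 5.0+9/2 = 9.5, scale = 6.0+58.0/2 = 35.0).
Mode = β/(α+1) = 35.0/10.5 = 3.333.
Mean = β/(α−1) = 35.0/8.5 = 4.118.
Quadratic loss ⇒ the optimal estimator is the posterior mean.

4.118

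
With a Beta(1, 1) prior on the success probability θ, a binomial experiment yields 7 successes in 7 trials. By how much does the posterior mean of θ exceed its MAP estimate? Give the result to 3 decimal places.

Posterior: Beta(1+7, 1+0) = Beta(8, 1).
Since β = 1 ≤ 1 and α > 1, the Beta density is monotone increasing on [0,1]; the mode is at 1.
Mean = 8/(8+1) = 0.889.
Difference = 0.889 − 1.000 = -0.111.

-0.111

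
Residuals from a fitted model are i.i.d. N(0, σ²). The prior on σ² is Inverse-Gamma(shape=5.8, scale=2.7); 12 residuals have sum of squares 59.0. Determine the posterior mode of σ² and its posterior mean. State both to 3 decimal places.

MAP: 2.516. Posterior mean: 2.981.

Posterior: Inverse-Gamma(shape = 5.8+12/2 = 11.8, scale = 2.7+59.0/2 = 32.2).
Mode = β/(α+1) = 32.2/12.8 = 2.516.
Mean = β/(α−1) = 32.2/10.8 = 2.981.
Right-skewed posterior ⇒ mode < mean.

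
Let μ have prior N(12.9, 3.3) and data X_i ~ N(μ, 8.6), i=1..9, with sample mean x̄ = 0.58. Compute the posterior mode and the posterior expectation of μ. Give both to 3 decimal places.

MAP = 3.346; posterior mean = 3.346

Posterior for μ is Normal. Precision-weighted mean: (1/3.3·12.9 + 9/8.6·0.58) / (1/3.3 + 9/8.6) = 3.346.
A Normal posterior is symmetric, so mode = mean.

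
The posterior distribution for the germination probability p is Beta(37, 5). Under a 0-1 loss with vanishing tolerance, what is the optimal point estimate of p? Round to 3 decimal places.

0.900

Mode = (37−1)/(37+5−2) = 36/40 = 0.900.
Mean = 37/(37+5) = 37/42 = 0.881.
This is the posterior mode — the MAP estimate.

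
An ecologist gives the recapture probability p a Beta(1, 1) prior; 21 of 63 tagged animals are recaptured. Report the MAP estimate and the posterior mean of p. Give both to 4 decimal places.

Posterior: Beta(1+21, 1+42) = Beta(22, 43).
Mode = (22−1)/(22+43−2) = 21/63 = 0.3333.
With a flat prior the MAP equals the MLE, 21/63.
Mean = 22/(22+43) = 22/65 = 0.3385.

MAP: 0.3333. Posterior mean: 0.3385.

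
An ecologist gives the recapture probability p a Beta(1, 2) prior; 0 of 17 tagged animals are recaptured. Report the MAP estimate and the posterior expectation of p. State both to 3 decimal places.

Posterior: Beta(1+0, 2+17) = Beta(1, 19).
Since α = 1 ≤ 1 and β > 1, the Beta density is monotone decreasing on [0,1]; the mode is at 0.
Mean = 1/(1+19) = 0.050.

MAP estimate = 0.000, posterior expectation = 0.050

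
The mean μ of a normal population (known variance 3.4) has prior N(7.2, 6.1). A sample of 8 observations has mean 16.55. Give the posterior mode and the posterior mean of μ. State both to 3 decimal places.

μ_MAP = 15.941, E[μ|data] = 15.941

Posterior for μ is Normal. Precision-weighted mean: (1/6.1·7.2 + 8/3.4·16.55) / (1/6.1 + 8/3.4) = 15.941.
A Normal posterior is symmetric, so mode = mean.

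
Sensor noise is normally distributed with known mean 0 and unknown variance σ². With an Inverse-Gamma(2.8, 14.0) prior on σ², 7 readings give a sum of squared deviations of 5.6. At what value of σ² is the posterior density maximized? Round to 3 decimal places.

Posterior: Inverse-Gamma(shape = 2.8+7/2 = 6.3, scale = 14.0+5.6/2 = 16.8).
Mode = β/(α+1) = 16.8/7.3 = 2.301.
Mean = β/(α−1) = 16.8/5.3 = 3.170.
This is the posterior mode — the MAP estimate.

2.301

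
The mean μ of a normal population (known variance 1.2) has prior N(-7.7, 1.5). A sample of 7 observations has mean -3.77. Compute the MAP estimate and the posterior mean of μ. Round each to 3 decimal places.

μ_MAP = -4.173, E[μ|data] = -4.173

Posterior for μ is Normal. Precision-weighted mean: (1/1.5·-7.7 + 7/1.2·-3.77) / (1/1.5 + 7/1.2) = -4.173.
A Normal posterior is symmetric, so mode = mean.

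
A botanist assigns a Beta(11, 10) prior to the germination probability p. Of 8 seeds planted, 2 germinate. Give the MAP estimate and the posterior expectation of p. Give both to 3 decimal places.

Posterior: Beta(11+2, 10+6) = Beta(13, 16).
Mode = (13−1)/(13+16−2) = 12/27 = 0.444.
Mean = 13/(13+16) = 13/29 = 0.448.

MAP estimate = 0.444, posterior expectation = 0.448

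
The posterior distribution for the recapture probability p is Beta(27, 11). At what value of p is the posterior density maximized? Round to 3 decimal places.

0.722

Mode = (27−1)/(27+11−2) = 26/36 = 0.722.
Mean = 27/(27+11) = 27/38 = 0.711.
This is the posterior mode — the MAP estimate.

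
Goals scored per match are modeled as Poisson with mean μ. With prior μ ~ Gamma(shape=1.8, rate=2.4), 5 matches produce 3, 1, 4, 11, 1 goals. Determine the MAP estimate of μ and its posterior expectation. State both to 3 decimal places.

MAP estimate = 2.811, posterior expectation = 2.946

Σ counts = 20. Posterior: Gamma(shape = 1.8+20 = 21.8, rate = 2.4+5 = 7.4).
Mode = (α−1)/β = 20.8/7.4 = 2.811.
Mean = α/β = 21.8/7.4 = 2.946.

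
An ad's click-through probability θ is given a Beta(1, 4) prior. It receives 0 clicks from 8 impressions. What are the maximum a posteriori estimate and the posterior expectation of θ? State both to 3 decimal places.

Posterior: Beta(1+0, 4+8) = Beta(1, 12).
Since α = 1 ≤ 1 and β > 1, the Beta density is monotone decreasing on [0,1]; the mode is at 0.
Mean = 1/(1+12) = 0.077.

MAP: 0.000. Posterior mean: 0.077.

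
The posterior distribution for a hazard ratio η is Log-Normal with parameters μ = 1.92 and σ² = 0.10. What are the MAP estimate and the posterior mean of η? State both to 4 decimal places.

MAP: 6.1719. Posterior mean: 7.1707.

Mode = exp(μ − σ²) = exp(1.82) = 6.1719.
Mean = exp(μ + σ²/2) = exp(1.970) = 7.1707.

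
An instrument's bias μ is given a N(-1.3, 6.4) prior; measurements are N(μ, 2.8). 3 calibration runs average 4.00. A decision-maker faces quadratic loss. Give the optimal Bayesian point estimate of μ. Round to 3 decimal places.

Posterior for μ is Normal. Precision-weighted mean: (1/6.4·-1.3 + 3/2.8·4.00) / (1/6.4 + 3/2.8) = 3.325.
A Normal posterior is symmetric, so mode = mean.
Quadratic loss ⇒ the optimal estimator is the posterior mean.

3.325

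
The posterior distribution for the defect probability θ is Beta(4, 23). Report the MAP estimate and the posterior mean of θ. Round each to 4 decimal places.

MAP = 0.1200; posterior mean = 0.1481

Mode = (4−1)/(4+23−2) = 3/25 = 0.1200.
Mean = 4/(4+23) = 4/27 = 0.1481.
The posterior is right-skewed, so the mean exceeds the mode.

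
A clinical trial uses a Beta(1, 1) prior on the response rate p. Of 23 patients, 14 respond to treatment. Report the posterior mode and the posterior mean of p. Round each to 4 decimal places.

Posterior: Beta(1+14, 1+9) = Beta(15, 10).
Mode = (15−1)/(15+10−2) = 14/23 = 0.6087.
Mean = 15/(15+10) = 15/25 = 0.6000.
The posterior is left-skewed, so the mode exceeds the mean.

posterior mode = 0.6087, posterior mean = 0.6000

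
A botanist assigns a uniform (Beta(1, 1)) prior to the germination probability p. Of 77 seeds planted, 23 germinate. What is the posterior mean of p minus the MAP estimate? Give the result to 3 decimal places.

Posterior: Beta(1+23, 1+54) = Beta(24, 55).
Mode = (24−1)/(24+55−2) = 23/77 = 0.299.
With a flat prior the MAP equals the MLE, 23/77.
Mean = 24/(24+55) = 24/79 = 0.304.
Difference = 0.304 − 0.299 = 0.005.

0.005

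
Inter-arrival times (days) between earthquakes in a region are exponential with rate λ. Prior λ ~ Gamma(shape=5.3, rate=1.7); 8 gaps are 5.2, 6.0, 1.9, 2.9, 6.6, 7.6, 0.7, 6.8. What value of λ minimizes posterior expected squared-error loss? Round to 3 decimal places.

Σ times = 37.7. Posterior: Gamma(shape = 5.3+8 = 13.3, rate = 1.7+37.7 = 39.4).
Mode = (α−1)/β = 12.3/39.4 = 0.312.
Mean = α/β = 13.3/39.4 = 0.338.
Squared-error loss ⇒ the optimal estimator is the posterior mean.

0.338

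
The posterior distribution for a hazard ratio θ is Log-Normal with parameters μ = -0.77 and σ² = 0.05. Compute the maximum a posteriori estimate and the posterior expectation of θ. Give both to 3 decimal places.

maximum a posteriori estimate = 0.440, posterior expectation = 0.475

Mode = exp(μ − σ²) = exp(-0.82) = 0.440.
Mean = exp(μ + σ²/2) = exp(-0.745) = 0.475.
The mean is pulled above the mode by the posterior's right skew.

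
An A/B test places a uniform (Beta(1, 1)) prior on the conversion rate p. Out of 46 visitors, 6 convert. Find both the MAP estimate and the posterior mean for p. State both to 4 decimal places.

Posterior: Beta(1+6, 1+40) = Beta(7, 41).
Mode = (7−1)/(7+41−2) = 6/46 = 0.1304.
With a flat prior the MAP equals the MLE, 6/46.
Mean = 7/(7+41) = 7/48 = 0.1458.

MAP = 0.1304, posterior mean = 0.1458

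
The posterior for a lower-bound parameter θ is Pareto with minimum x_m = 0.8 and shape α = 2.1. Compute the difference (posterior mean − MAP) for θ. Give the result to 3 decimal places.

The Pareto density is strictly decreasing on [x_m, ∞), so the mode is x_m = 0.800.
Mean = α·x_m/(α−1) = 2.1·0.8/1.1 = 1.527.
Difference = 1.527 − 0.800 = 0.727.
The posterior is right-skewed, so the mean exceeds the mode.

0.727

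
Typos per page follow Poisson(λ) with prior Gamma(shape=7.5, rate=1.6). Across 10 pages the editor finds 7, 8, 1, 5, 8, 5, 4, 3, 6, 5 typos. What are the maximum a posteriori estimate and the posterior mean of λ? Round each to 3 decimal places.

MAP = 5.043, posterior mean = 5.129

Σ counts = 52. Posterior: Gamma(shape = 7.5+52 = 59.5, rate = 1.6+10 = 11.6).
Mode = (α−1)/β = 58.5/11.6 = 5.043.
Mean = α/β = 59.5/11.6 = 5.129.
The mean is pulled above the mode by the posterior's right skew.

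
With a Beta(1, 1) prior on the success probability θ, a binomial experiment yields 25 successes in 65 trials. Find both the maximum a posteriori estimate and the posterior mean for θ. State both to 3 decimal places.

θ_MAP = 0.385, E[θ|data] = 0.388

Posterior: Beta(1+25, 1+40) = Beta(26, 41).
Mode = (26−1)/(26+41−2) = 25/65 = 0.385.
With a flat prior the MAP equals the MLE, 25/65.
Mean = 26/(26+41) = 26/67 = 0.388.
Mean > mode: the posterior has a right tail.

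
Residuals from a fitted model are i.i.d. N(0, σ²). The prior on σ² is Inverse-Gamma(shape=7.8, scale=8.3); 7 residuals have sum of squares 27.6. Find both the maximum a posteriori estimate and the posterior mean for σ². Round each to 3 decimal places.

MAP: 1.797. Posterior mean: 2.146.

Posterior: Inverse-Gamma(shape = 7.8+7/2 = 11.3, scale = 8.3+27.6/2 = 22.1).
Mode = β/(α+1) = 22.1/12.3 = 1.797.
Mean = β/(α−1) = 22.1/10.3 = 2.146.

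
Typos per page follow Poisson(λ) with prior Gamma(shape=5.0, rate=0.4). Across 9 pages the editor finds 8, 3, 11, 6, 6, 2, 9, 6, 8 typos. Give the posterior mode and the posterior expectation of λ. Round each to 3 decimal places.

Σ counts = 59. Posterior: Gamma(shape = 5.0+59 = 64.0, rate = 0.4+9 = 9.4).
Mode = (α−1)/β = 63.0/9.4 = 6.702.
Mean = α/β = 64.0/9.4 = 6.809.

posterior mode = 6.702, posterior expectation = 6.809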